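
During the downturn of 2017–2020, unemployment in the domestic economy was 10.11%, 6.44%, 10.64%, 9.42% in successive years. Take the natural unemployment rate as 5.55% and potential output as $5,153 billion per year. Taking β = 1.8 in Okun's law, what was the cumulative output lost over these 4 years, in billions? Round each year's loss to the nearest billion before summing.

$1,337 billion

Year 2017: gap = -1.8 × (10.11 - 5.55) = -8.208%, loss ≈ 5153 × 8.208/100 ≈ 423.
Year 2018: gap = -1.8 × (6.44 - 5.55) = -1.602%, loss ≈ 5153 × 1.602/100 ≈ 83.
Year 2019: gap = -1.8 × (10.64 - 5.55) = -9.162%, loss ≈ 5153 × 9.162/100 ≈ 472.
Year 2020: gap = -1.8 × (9.42 - 5.55) = -6.966%, loss ≈ 5153 × 6.966/100 ≈ 359.
Total lost output = 423 + 83 + 472 + 359 = 1337 billion.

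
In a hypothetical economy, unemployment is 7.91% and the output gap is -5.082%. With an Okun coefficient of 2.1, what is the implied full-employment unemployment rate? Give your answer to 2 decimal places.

From Okun's law, u - u* = -(output gap)/β = -(-5.082)/2.1 = 2.42 points.
So u* = 7.91 - 2.42 = 5.49%.

5.49%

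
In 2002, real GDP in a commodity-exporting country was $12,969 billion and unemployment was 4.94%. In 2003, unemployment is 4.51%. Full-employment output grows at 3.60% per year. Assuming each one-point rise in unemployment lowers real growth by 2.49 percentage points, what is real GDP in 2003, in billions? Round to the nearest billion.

Δu = 4.51 - 4.94 = -0.43 points.
Okun's law (growth form): g_Y = g_Y* - β × Δu = 3.60 - 2.49 × (-0.43) = 3.6 + 1.0707 = 4.6707%.
Real GDP in the next year = 12969 × (1 + 4.6707/100) = 12969 × 1.046707 ≈ 13575 billion.

$13,575 billion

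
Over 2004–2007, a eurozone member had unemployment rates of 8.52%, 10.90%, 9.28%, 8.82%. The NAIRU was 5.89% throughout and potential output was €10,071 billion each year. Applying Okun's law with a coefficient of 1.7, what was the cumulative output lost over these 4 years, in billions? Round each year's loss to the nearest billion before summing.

Year 2004: gap = -1.7 × (8.52 - 5.89) = -4.471%, loss ≈ 10071 × 4.471/100 ≈ 450.
Year 2005: gap = -1.7 × (10.9 - 5.89) = -8.517%, loss ≈ 10071 × 8.517/100 ≈ 858.
Year 2006: gap = -1.7 × (9.28 - 5.89) = -5.763%, loss ≈ 10071 × 5.763/100 ≈ 580.
Year 2007: gap = -1.7 × (8.82 - 5.89) = -4.981%, loss ≈ 10071 × 4.981/100 ≈ 502.
Total lost output = 450 + 858 + 580 + 502 = 2390 billion.

€2,390 billion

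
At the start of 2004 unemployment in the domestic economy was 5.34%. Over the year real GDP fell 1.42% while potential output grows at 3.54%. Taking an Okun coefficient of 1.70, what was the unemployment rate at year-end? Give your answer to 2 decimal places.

8.26%

Growth-rate Okun's law: g_Y = g_Y* - β × Δu, so Δu = (g_Y* - g_Y)/β.
Δu = (3.54 + 1.42)/1.70 = 4.96/1.70 = 2.92 percentage points.
Year-end unemployment = 5.34 + 2.92 = 8.26%.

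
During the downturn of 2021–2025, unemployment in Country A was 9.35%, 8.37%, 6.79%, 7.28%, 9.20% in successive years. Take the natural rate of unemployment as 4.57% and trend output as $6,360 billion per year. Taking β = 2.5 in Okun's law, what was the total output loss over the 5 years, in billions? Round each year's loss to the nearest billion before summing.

Year 2021: gap = -2.5 × (9.35 - 4.57) = -11.95%, loss ≈ 6360 × 11.95/100 ≈ 760.
Year 2022: gap = -2.5 × (8.37 - 4.57) = -9.5%, loss ≈ 6360 × 9.5/100 ≈ 604.
Year 2023: gap = -2.5 × (6.79 - 4.57) = -5.55%, loss ≈ 6360 × 5.55/100 ≈ 353.
Year 2024: gap = -2.5 × (7.28 - 4.57) = -6.775%, loss ≈ 6360 × 6.775/100 ≈ 431.
Year 2025: gap = -2.5 × (9.2 - 4.57) = -11.575%, loss ≈ 6360 × 11.575/100 ≈ 736.
Total lost output = 760 + 604 + 353 + 431 + 736 = 2884 billion.

$2,884 billion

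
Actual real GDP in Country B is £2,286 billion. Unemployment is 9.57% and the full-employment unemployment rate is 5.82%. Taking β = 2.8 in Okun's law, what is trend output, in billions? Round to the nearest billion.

Unemployment gap = 9.57 - 5.82 = 3.75 points, so output gap = -2.8 × 3.75 = -10.5%.
Since Y = Y* × (1 + gap/100), Y* = 2286/0.895 ≈ 2554 billion.

£2,554 billion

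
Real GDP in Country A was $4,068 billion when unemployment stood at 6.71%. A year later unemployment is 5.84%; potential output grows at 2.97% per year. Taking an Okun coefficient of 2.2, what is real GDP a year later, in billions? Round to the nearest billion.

$4,267 billion

Δu = 5.84 - 6.71 = -0.87 points.
Okun's law (growth form): g_Y = g_Y* - β × Δu = 2.97 - 2.2 × (-0.87) = 2.97 + 1.914 = 4.884%.
Real GDP in the next year = 4068 × (1 + 4.884/100) = 4068 × 1.04884 ≈ 4267 billion.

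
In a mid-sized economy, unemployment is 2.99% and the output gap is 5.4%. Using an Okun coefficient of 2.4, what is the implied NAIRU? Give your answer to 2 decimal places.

5.24%

From Okun's law, u - u* = -(output gap)/β = -(5.4)/2.4 = -2.25 points.
So u* = 2.99 + 2.25 = 5.24%.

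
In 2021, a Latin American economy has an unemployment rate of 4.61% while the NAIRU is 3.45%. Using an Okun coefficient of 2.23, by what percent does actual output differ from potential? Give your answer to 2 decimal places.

The unemployment gap is 4.61 - 3.45 = 1.16 percentage points.
Okun's law gives an output gap of -2.23 × 1.16 = -2.5868%, i.e. 2.59% below potential.

-2.59%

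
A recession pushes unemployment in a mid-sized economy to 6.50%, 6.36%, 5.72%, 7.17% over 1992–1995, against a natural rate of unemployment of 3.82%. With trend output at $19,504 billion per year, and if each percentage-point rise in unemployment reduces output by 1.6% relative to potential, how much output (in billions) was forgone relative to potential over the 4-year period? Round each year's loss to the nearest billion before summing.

Year 1992: gap = -1.6 × (6.5 - 3.82) = -4.288%, loss ≈ 19504 × 4.288/100 ≈ 836.
Year 1993: gap = -1.6 × (6.36 - 3.82) = -4.064%, loss ≈ 19504 × 4.064/100 ≈ 793.
Year 1994: gap = -1.6 × (5.72 - 3.82) = -3.04%, loss ≈ 19504 × 3.04/100 ≈ 593.
Year 1995: gap = -1.6 × (7.17 - 3.82) = -5.36%, loss ≈ 19504 × 5.36/100 ≈ 1045.
Total lost output = 836 + 793 + 593 + 1045 = 3267 billion.

$3,267 billion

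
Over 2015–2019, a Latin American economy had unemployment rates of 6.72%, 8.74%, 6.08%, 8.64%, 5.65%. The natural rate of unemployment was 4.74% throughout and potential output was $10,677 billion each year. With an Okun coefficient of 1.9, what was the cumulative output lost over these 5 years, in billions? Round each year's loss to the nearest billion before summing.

$2,461 billion

Year 2015: gap = -1.9 × (6.72 - 4.74) = -3.762%, loss ≈ 10677 × 3.762/100 ≈ 402.
Year 2016: gap = -1.9 × (8.74 - 4.74) = -7.6%, loss ≈ 10677 × 7.6/100 ≈ 811.
Year 2017: gap = -1.9 × (6.08 - 4.74) = -2.546%, loss ≈ 10677 × 2.546/100 ≈ 272.
Year 2018: gap = -1.9 × (8.64 - 4.74) = -7.41%, loss ≈ 10677 × 7.41/100 ≈ 791.
Year 2019: gap = -1.9 × (5.65 - 4.74) = -1.729%, loss ≈ 10677 × 1.729/100 ≈ 185.
Total lost output = 402 + 811 + 272 + 791 + 185 = 2461 billion.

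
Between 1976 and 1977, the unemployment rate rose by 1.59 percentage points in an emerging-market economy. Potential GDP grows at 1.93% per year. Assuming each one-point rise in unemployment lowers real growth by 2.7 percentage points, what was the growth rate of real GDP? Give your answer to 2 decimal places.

Growth-rate Okun's law: g_Y = g_Y* - β × Δu.
g_Y = 1.93 - 2.7 × (1.59) = 1.93 - 4.293 = -2.363%, i.e. -2.36% to 2 d.p.

-2.36%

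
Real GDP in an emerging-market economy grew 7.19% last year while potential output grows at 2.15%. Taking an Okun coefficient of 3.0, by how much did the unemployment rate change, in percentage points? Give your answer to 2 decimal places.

Growth-rate Okun's law: g_Y = g_Y* - β × Δu, so Δu = (g_Y* - g_Y)/β.
Δu = (2.15 - 7.19)/3.0 = -5.04/3.0 = -1.68 percentage points.

-1.68 percentage points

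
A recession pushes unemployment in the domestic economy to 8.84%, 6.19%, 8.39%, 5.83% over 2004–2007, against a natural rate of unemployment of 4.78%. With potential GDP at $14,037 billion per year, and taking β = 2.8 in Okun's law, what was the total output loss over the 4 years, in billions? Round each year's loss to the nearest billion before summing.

$3,982 billion

Year 2004: gap = -2.8 × (8.84 - 4.78) = -11.368%, loss ≈ 14037 × 11.368/100 ≈ 1596.
Year 2005: gap = -2.8 × (6.19 - 4.78) = -3.948%, loss ≈ 14037 × 3.948/100 ≈ 554.
Year 2006: gap = -2.8 × (8.39 - 4.78) = -10.108%, loss ≈ 14037 × 10.108/100 ≈ 1419.
Year 2007: gap = -2.8 × (5.83 - 4.78) = -2.94%, loss ≈ 14037 × 2.94/100 ≈ 413.
Total lost output = 1596 + 554 + 1419 + 413 = 3982 billion.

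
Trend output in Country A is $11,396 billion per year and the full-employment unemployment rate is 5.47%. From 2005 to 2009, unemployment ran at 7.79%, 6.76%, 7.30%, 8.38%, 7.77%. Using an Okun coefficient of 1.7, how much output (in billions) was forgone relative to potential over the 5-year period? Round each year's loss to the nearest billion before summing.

Year 2005: gap = -1.7 × (7.79 - 5.47) = -3.944%, loss ≈ 11396 × 3.944/100 ≈ 449.
Year 2006: gap = -1.7 × (6.76 - 5.47) = -2.193%, loss ≈ 11396 × 2.193/100 ≈ 250.
Year 2007: gap = -1.7 × (7.3 - 5.47) = -3.111%, loss ≈ 11396 × 3.111/100 ≈ 355.
Year 2008: gap = -1.7 × (8.38 - 5.47) = -4.947%, loss ≈ 11396 × 4.947/100 ≈ 564.
Year 2009: gap = -1.7 × (7.77 - 5.47) = -3.91%, loss ≈ 11396 × 3.91/100 ≈ 446.
Total lost output = 449 + 250 + 355 + 564 + 446 = 2064 billion.

$2,064 billion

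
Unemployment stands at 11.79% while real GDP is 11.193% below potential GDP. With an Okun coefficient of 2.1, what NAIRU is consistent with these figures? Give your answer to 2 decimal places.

From Okun's law, u - u* = -(output gap)/β = -(-11.193)/2.1 = 5.33 points.
So u* = 11.79 - 5.33 = 6.46%.

6.46%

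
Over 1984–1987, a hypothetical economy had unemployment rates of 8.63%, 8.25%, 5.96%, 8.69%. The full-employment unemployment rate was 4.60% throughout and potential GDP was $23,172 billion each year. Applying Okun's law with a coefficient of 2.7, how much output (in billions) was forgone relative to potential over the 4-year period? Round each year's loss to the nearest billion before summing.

$8,215 billion

Year 1984: gap = -2.7 × (8.63 - 4.6) = -10.881%, loss ≈ 23172 × 10.881/100 ≈ 2521.
Year 1985: gap = -2.7 × (8.25 - 4.6) = -9.855%, loss ≈ 23172 × 9.855/100 ≈ 2284.
Year 1986: gap = -2.7 × (5.96 - 4.6) = -3.672%, loss ≈ 23172 × 3.672/100 ≈ 851.
Year 1987: gap = -2.7 × (8.69 - 4.6) = -11.043%, loss ≈ 23172 × 11.043/100 ≈ 2559.
Total lost output = 2521 + 2284 + 851 + 2559 = 8215 billion.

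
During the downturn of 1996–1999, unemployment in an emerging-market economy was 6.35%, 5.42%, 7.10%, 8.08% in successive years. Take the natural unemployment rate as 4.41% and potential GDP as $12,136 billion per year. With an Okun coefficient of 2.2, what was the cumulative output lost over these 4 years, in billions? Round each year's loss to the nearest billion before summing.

$2,486 billion

Year 1996: gap = -2.2 × (6.35 - 4.41) = -4.268%, loss ≈ 12136 × 4.268/100 ≈ 518.
Year 1997: gap = -2.2 × (5.42 - 4.41) = -2.222%, loss ≈ 12136 × 2.222/100 ≈ 270.
Year 1998: gap = -2.2 × (7.1 - 4.41) = -5.918%, loss ≈ 12136 × 5.918/100 ≈ 718.
Year 1999: gap = -2.2 × (8.08 - 4.41) = -8.074%, loss ≈ 12136 × 8.074/100 ≈ 980.
Total lost output = 518 + 270 + 718 + 980 = 2486 billion.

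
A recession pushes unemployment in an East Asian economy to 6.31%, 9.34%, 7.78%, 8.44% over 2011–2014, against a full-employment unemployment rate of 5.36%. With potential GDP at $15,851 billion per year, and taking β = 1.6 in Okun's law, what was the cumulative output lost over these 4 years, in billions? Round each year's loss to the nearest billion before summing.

$2,645 billion

Year 2011: gap = -1.6 × (6.31 - 5.36) = -1.52%, loss ≈ 15851 × 1.52/100 ≈ 241.
Year 2012: gap = -1.6 × (9.34 - 5.36) = -6.368%, loss ≈ 15851 × 6.368/100 ≈ 1009.
Year 2013: gap = -1.6 × (7.78 - 5.36) = -3.872%, loss ≈ 15851 × 3.872/100 ≈ 614.
Year 2014: gap = -1.6 × (8.44 - 5.36) = -4.928%, loss ≈ 15851 × 4.928/100 ≈ 781.
Total lost output = 241 + 1009 + 614 + 781 = 2645 billion.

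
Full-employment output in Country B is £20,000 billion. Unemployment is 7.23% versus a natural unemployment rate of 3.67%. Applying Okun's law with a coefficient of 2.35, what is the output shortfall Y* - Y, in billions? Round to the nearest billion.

Output gap = -2.35 × (7.23 - 3.67) = -2.35 × 3.56 = -8.366%.
Actual GDP ≈ 20000 × 0.91634 ≈ 18327 billion, so the shortfall is 20000 - 18327 = 1673 billion.

£1,673 billion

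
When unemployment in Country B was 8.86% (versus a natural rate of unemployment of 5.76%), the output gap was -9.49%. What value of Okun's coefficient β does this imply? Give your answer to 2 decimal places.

Okun's law: output gap = -β × (u - u*).
-9.49 = -β × (8.86 - 5.76) = -β × 3.1, so β = 9.49/3.1 = 3.06.

β ≈ 3.06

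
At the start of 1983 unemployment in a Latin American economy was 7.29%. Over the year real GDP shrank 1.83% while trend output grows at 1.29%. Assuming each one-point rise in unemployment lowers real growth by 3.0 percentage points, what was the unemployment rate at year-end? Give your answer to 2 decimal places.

8.33%

Growth-rate Okun's law: g_Y = g_Y* - β × Δu, so Δu = (g_Y* - g_Y)/β.
Δu = (1.29 + 1.83)/3.0 = 3.12/3.0 = 1.04 percentage points.
Year-end unemployment = 7.29 + 1.04 = 8.33%.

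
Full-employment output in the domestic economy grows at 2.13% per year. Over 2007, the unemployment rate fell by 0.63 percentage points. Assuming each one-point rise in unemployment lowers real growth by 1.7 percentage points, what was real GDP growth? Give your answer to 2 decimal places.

3.20%

Growth-rate Okun's law: g_Y = g_Y* - β × Δu.
g_Y = 2.13 - 1.7 × (-0.63) = 2.13 + 1.071 = 3.201%, i.e. 3.20% to 2 d.p.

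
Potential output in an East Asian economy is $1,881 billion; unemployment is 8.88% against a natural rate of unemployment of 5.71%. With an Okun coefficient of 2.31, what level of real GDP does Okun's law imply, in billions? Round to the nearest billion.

Unemployment gap = 8.88 - 5.71 = 3.17 points, so the output gap is -2.31 × 3.17 = -7.3227%.
Actual GDP = 1881 × (1 - 7.3227/100) = 1881 × 0.926773 ≈ 1743 billion.

$1,743 billion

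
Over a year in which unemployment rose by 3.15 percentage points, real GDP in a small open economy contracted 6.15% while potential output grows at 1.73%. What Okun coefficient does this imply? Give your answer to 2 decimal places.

Growth form: g_Y = g_Y* - β × Δu, so β = (g_Y* - g_Y)/Δu.
β = (1.73 + 6.15)/3.15 = 7.88/3.15 = 2.50.

β ≈ 2.50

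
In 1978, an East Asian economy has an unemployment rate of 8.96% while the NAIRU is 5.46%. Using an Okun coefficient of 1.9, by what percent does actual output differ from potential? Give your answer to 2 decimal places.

-6.65%

The unemployment gap is 8.96 - 5.46 = 3.5 percentage points.
Okun's law gives an output gap of -1.9 × 3.5 = -6.65%, i.e. 6.65% below potential.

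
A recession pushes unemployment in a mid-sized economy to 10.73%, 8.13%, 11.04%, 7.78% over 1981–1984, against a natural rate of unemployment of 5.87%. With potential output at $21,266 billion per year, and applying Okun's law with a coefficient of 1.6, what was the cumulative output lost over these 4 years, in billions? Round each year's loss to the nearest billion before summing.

Year 1981: gap = -1.6 × (10.73 - 5.87) = -7.776%, loss ≈ 21266 × 7.776/100 ≈ 1654.
Year 1982: gap = -1.6 × (8.13 - 5.87) = -3.616%, loss ≈ 21266 × 3.616/100 ≈ 769.
Year 1983: gap = -1.6 × (11.04 - 5.87) = -8.272%, loss ≈ 21266 × 8.272/100 ≈ 1759.
Year 1984: gap = -1.6 × (7.78 - 5.87) = -3.056%, loss ≈ 21266 × 3.056/100 ≈ 650.
Total lost output = 1654 + 769 + 1759 + 650 = 4832 billion.

$4,832 billion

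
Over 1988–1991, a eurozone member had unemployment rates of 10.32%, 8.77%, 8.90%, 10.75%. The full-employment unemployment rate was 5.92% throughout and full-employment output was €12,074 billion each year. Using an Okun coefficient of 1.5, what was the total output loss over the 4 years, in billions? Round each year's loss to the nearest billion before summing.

Year 1988: gap = -1.5 × (10.32 - 5.92) = -6.6%, loss ≈ 12074 × 6.6/100 ≈ 797.
Year 1989: gap = -1.5 × (8.77 - 5.92) = -4.275%, loss ≈ 12074 × 4.275/100 ≈ 516.
Year 1990: gap = -1.5 × (8.9 - 5.92) = -4.47%, loss ≈ 12074 × 4.47/100 ≈ 540.
Year 1991: gap = -1.5 × (10.75 - 5.92) = -7.245%, loss ≈ 12074 × 7.245/100 ≈ 875.
Total lost output = 797 + 516 + 540 + 875 = 2728 billion.

€2,728 billion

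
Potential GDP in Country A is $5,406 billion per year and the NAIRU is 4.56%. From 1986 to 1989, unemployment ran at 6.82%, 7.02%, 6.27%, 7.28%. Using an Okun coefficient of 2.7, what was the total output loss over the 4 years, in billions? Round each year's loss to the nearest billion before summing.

Year 1986: gap = -2.7 × (6.82 - 4.56) = -6.102%, loss ≈ 5406 × 6.102/100 ≈ 330.
Year 1987: gap = -2.7 × (7.02 - 4.56) = -6.642%, loss ≈ 5406 × 6.642/100 ≈ 359.
Year 1988: gap = -2.7 × (6.27 - 4.56) = -4.617%, loss ≈ 5406 × 4.617/100 ≈ 250.
Year 1989: gap = -2.7 × (7.28 - 4.56) = -7.344%, loss ≈ 5406 × 7.344/100 ≈ 397.
Total lost output = 330 + 359 + 250 + 397 = 1336 billion.

$1,336 billion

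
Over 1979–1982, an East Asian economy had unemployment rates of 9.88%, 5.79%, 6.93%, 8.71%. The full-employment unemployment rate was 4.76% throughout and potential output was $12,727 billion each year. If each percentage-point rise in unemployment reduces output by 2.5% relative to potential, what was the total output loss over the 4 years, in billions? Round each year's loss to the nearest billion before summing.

Year 1979: gap = -2.5 × (9.88 - 4.76) = -12.8%, loss ≈ 12727 × 12.8/100 ≈ 1629.
Year 1980: gap = -2.5 × (5.79 - 4.76) = -2.575%, loss ≈ 12727 × 2.575/100 ≈ 328.
Year 1981: gap = -2.5 × (6.93 - 4.76) = -5.425%, loss ≈ 12727 × 5.425/100 ≈ 690.
Year 1982: gap = -2.5 × (8.71 - 4.76) = -9.875%, loss ≈ 12727 × 9.875/100 ≈ 1257.
Total lost output = 1629 + 328 + 690 + 1257 = 3904 billion.

$3,904 billion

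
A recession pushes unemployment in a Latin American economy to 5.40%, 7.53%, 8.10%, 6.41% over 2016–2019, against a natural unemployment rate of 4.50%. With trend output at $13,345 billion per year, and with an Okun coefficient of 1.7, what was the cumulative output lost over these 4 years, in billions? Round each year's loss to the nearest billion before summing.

$2,141 billion

Year 2016: gap = -1.7 × (5.4 - 4.5) = -1.53%, loss ≈ 13345 × 1.53/100 ≈ 204.
Year 2017: gap = -1.7 × (7.53 - 4.5) = -5.151%, loss ≈ 13345 × 5.151/100 ≈ 687.
Year 2018: gap = -1.7 × (8.1 - 4.5) = -6.12%, loss ≈ 13345 × 6.12/100 ≈ 817.
Year 2019: gap = -1.7 × (6.41 - 4.5) = -3.247%, loss ≈ 13345 × 3.247/100 ≈ 433.
Total lost output = 204 + 687 + 817 + 433 = 2141 billion.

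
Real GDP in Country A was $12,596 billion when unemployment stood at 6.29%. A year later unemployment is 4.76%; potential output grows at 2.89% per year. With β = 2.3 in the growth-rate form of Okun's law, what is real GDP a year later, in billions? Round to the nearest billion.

Δu = 4.76 - 6.29 = -1.53 points.
Okun's law (growth form): g_Y = g_Y* - β × Δu = 2.89 - 2.3 × (-1.53) = 2.89 + 3.519 = 6.409%.
Real GDP in the next year = 12596 × (1 + 6.409/100) = 12596 × 1.06409 ≈ 13403 billion.

$13,403 billion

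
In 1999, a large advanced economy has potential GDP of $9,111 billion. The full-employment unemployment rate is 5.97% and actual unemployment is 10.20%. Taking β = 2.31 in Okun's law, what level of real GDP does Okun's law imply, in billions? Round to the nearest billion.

Unemployment gap = 10.2 - 5.97 = 4.23 points, so the output gap is -2.31 × 4.23 = -9.7713%.
Actual GDP = 9111 × (1 - 9.7713/100) = 9111 × 0.902287 ≈ 8221 billion.

$8,221 billion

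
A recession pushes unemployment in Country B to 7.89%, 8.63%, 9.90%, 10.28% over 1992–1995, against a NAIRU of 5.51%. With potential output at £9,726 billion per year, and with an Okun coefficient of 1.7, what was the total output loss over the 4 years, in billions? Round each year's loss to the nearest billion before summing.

£2,425 billion

Year 1992: gap = -1.7 × (7.89 - 5.51) = -4.046%, loss ≈ 9726 × 4.046/100 ≈ 394.
Year 1993: gap = -1.7 × (8.63 - 5.51) = -5.304%, loss ≈ 9726 × 5.304/100 ≈ 516.
Year 1994: gap = -1.7 × (9.9 - 5.51) = -7.463%, loss ≈ 9726 × 7.463/100 ≈ 726.
Year 1995: gap = -1.7 × (10.28 - 5.51) = -8.109%, loss ≈ 9726 × 8.109/100 ≈ 789.
Total lost output = 394 + 516 + 726 + 789 = 2425 billion.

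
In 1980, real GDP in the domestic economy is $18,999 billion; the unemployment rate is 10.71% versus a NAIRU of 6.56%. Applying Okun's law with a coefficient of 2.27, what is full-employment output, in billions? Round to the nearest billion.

$20,975 billion

Unemployment gap = 10.71 - 6.56 = 4.15 points, so output gap = -2.27 × 4.15 = -9.4205%.
Since Y = Y* × (1 + gap/100), Y* = 18999/0.905795 ≈ 20975 billion.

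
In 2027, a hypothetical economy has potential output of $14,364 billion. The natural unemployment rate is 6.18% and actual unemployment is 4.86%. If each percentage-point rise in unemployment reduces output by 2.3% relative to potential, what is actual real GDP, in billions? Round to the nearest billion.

$14,800 billion

Unemployment gap = 4.86 - 6.18 = -1.32 points, so the output gap is -2.3 × (-1.32) = 3.036%.
Actual GDP = 14364 × (1 + 3.036/100) = 14364 × 1.03036 ≈ 14800 billion.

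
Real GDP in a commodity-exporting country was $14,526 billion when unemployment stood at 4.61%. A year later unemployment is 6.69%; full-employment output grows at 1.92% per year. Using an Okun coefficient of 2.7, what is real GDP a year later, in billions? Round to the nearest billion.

$13,989 billion

Δu = 6.69 - 4.61 = 2.08 points.
Okun's law (growth form): g_Y = g_Y* - β × Δu = 1.92 - 2.7 × (2.08) = 1.92 - 5.616 = -3.696%.
Real GDP in the next year = 14526 × (1 - 3.696/100) = 14526 × 0.96304 ≈ 13989 billion.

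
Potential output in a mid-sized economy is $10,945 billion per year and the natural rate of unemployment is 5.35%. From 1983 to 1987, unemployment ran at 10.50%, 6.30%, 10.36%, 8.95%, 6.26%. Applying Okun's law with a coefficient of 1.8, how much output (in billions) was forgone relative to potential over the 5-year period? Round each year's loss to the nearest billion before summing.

Year 1983: gap = -1.8 × (10.5 - 5.35) = -9.27%, loss ≈ 10945 × 9.27/100 ≈ 1015.
Year 1984: gap = -1.8 × (6.3 - 5.35) = -1.71%, loss ≈ 10945 × 1.71/100 ≈ 187.
Year 1985: gap = -1.8 × (10.36 - 5.35) = -9.018%, loss ≈ 10945 × 9.018/100 ≈ 987.
Year 1986: gap = -1.8 × (8.95 - 5.35) = -6.48%, loss ≈ 10945 × 6.48/100 ≈ 709.
Year 1987: gap = -1.8 × (6.26 - 5.35) = -1.638%, loss ≈ 10945 × 1.638/100 ≈ 179.
Total lost output = 1015 + 187 + 987 + 709 + 179 = 3077 billion.

$3,077 billion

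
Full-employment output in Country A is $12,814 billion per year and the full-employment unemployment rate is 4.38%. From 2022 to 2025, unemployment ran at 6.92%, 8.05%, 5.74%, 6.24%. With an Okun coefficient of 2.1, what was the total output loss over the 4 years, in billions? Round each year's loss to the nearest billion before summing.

Year 2022: gap = -2.1 × (6.92 - 4.38) = -5.334%, loss ≈ 12814 × 5.334/100 ≈ 683.
Year 2023: gap = -2.1 × (8.05 - 4.38) = -7.707%, loss ≈ 12814 × 7.707/100 ≈ 988.
Year 2024: gap = -2.1 × (5.74 - 4.38) = -2.856%, loss ≈ 12814 × 2.856/100 ≈ 366.
Year 2025: gap = -2.1 × (6.24 - 4.38) = -3.906%, loss ≈ 12814 × 3.906/100 ≈ 501.
Total lost output = 683 + 988 + 366 + 501 = 2538 billion.

$2,538 billion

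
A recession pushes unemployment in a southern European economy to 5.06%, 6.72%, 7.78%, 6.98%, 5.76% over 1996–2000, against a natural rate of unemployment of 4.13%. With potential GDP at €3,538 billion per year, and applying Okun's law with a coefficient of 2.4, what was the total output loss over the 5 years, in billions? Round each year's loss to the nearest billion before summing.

Year 1996: gap = -2.4 × (5.06 - 4.13) = -2.232%, loss ≈ 3538 × 2.232/100 ≈ 79.
Year 1997: gap = -2.4 × (6.72 - 4.13) = -6.216%, loss ≈ 3538 × 6.216/100 ≈ 220.
Year 1998: gap = -2.4 × (7.78 - 4.13) = -8.76%, loss ≈ 3538 × 8.76/100 ≈ 310.
Year 1999: gap = -2.4 × (6.98 - 4.13) = -6.84%, loss ≈ 3538 × 6.84/100 ≈ 242.
Year 2000: gap = -2.4 × (5.76 - 4.13) = -3.912%, loss ≈ 3538 × 3.912/100 ≈ 138.
Total lost output = 79 + 220 + 310 + 242 + 138 = 989 billion.

€989 billion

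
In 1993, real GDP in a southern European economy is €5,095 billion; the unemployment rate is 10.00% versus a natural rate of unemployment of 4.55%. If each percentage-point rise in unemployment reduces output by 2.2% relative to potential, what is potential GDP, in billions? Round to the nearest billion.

Unemployment gap = 10 - 4.55 = 5.45 points, so output gap = -2.2 × 5.45 = -11.99%.
Since Y = Y* × (1 + gap/100), Y* = 5095/0.8801 ≈ 5789 billion.

€5,789 billion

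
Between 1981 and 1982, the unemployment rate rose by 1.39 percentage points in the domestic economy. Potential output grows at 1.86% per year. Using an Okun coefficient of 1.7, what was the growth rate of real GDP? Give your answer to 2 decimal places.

-0.50%

Growth-rate Okun's law: g_Y = g_Y* - β × Δu.
g_Y = 1.86 - 1.7 × (1.39) = 1.86 - 2.363 = -0.503%, i.e. -0.50% to 2 d.p.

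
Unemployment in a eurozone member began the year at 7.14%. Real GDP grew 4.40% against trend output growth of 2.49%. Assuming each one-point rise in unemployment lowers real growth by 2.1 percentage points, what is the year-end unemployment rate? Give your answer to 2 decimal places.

6.23%

Growth-rate Okun's law: g_Y = g_Y* - β × Δu, so Δu = (g_Y* - g_Y)/β.
Δu = (2.49 - 4.4)/2.1 = -1.91/2.1 = -0.91 percentage points.
Year-end unemployment = 7.14 - 0.91 = 6.23%.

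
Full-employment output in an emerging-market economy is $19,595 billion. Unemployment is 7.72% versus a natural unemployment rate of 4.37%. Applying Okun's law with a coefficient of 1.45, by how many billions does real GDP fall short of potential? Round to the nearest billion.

Output gap = -1.45 × (7.72 - 4.37) = -1.45 × 3.35 = -4.8575%.
Actual GDP ≈ 19595 × 0.951425 ≈ 18643 billion, so the shortfall is 19595 - 18643 = 952 billion.

$952 billion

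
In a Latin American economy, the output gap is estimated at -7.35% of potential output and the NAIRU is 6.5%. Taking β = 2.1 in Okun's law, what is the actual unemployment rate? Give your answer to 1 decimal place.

10.0%

From Okun's law, u - u* = -(output gap)/β = -(-7.35)/2.1 = 3.5 points.
So u = 6.5 + 3.5 = 10.0%.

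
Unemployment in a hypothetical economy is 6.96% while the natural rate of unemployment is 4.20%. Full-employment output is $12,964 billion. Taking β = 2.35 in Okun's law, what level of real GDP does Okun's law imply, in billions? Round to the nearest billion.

Unemployment gap = 6.96 - 4.2 = 2.76 points, so the output gap is -2.35 × 2.76 = -6.486%.
Actual GDP = 12964 × (1 - 6.486/100) = 12964 × 0.93514 ≈ 12123 billion.

$12,123 billion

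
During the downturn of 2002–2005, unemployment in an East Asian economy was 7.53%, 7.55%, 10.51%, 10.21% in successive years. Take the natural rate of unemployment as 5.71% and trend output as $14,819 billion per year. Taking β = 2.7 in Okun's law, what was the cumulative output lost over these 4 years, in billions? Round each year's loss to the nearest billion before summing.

$5,186 billion

Year 2002: gap = -2.7 × (7.53 - 5.71) = -4.914%, loss ≈ 14819 × 4.914/100 ≈ 728.
Year 2003: gap = -2.7 × (7.55 - 5.71) = -4.968%, loss ≈ 14819 × 4.968/100 ≈ 736.
Year 2004: gap = -2.7 × (10.51 - 5.71) = -12.96%, loss ≈ 14819 × 12.96/100 ≈ 1921.
Year 2005: gap = -2.7 × (10.21 - 5.71) = -12.15%, loss ≈ 14819 × 12.15/100 ≈ 1801.
Total lost output = 728 + 736 + 1921 + 1801 = 5186 billion.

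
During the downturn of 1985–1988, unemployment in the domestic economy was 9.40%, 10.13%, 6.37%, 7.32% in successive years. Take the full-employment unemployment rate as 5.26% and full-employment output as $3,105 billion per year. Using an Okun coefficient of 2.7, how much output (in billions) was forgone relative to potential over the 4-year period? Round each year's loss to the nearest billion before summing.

Year 1985: gap = -2.7 × (9.4 - 5.26) = -11.178%, loss ≈ 3105 × 11.178/100 ≈ 347.
Year 1986: gap = -2.7 × (10.13 - 5.26) = -13.149%, loss ≈ 3105 × 13.149/100 ≈ 408.
Year 1987: gap = -2.7 × (6.37 - 5.26) = -2.997%, loss ≈ 3105 × 2.997/100 ≈ 93.
Year 1988: gap = -2.7 × (7.32 - 5.26) = -5.562%, loss ≈ 3105 × 5.562/100 ≈ 173.
Total lost output = 347 + 408 + 93 + 173 = 1021 billion.

$1,021 billion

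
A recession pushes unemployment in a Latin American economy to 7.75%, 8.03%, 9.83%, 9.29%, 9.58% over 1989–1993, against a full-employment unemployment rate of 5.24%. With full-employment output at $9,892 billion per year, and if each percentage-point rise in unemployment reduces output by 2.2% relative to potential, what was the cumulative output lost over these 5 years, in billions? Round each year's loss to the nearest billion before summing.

$3,977 billion

Year 1989: gap = -2.2 × (7.75 - 5.24) = -5.522%, loss ≈ 9892 × 5.522/100 ≈ 546.
Year 1990: gap = -2.2 × (8.03 - 5.24) = -6.138%, loss ≈ 9892 × 6.138/100 ≈ 607.
Year 1991: gap = -2.2 × (9.83 - 5.24) = -10.098%, loss ≈ 9892 × 10.098/100 ≈ 999.
Year 1992: gap = -2.2 × (9.29 - 5.24) = -8.91%, loss ≈ 9892 × 8.91/100 ≈ 881.
Year 1993: gap = -2.2 × (9.58 - 5.24) = -9.548%, loss ≈ 9892 × 9.548/100 ≈ 944.
Total lost output = 546 + 607 + 999 + 881 + 944 = 3977 billion.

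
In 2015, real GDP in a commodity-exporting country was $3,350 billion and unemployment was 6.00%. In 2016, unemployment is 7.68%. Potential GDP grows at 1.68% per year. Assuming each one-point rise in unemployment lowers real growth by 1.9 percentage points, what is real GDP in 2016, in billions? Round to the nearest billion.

$3,299 billion

Δu = 7.68 - 6 = 1.68 points.
Okun's law (growth form): g_Y = g_Y* - β × Δu = 1.68 - 1.9 × (1.68) = 1.68 - 3.192 = -1.512%.
Real GDP in the next year = 3350 × (1 - 1.512/100) = 3350 × 0.98488 ≈ 3299 billion.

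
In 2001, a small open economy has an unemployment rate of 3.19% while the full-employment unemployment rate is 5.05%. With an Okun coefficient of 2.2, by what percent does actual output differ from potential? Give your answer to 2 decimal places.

The unemployment gap is 3.19 - 5.05 = -1.86 percentage points.
Okun's law gives an output gap of -2.2 × (-1.86) = 4.092%, i.e. 4.09% above potential.

4.09%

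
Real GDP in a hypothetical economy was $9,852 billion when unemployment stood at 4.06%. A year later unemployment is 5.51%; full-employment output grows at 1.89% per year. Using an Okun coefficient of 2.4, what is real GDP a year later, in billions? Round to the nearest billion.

$9,695 billion

Δu = 5.51 - 4.06 = 1.45 points.
Okun's law (growth form): g_Y = g_Y* - β × Δu = 1.89 - 2.4 × (1.45) = 1.89 - 3.48 = -1.59%.
Real GDP in the next year = 9852 × (1 - 1.59/100) = 9852 × 0.9841 ≈ 9695 billion.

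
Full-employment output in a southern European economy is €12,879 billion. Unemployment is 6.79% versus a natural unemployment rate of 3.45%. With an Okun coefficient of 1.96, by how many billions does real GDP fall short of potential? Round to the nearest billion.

€843 billion

Output gap = -1.96 × (6.79 - 3.45) = -1.96 × 3.34 = -6.5464%.
Actual GDP ≈ 12879 × 0.934536 ≈ 12036 billion, so the shortfall is 12879 - 12036 = 843 billion.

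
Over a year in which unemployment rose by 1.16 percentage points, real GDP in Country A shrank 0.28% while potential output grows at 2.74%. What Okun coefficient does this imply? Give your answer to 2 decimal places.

Growth form: g_Y = g_Y* - β × Δu, so β = (g_Y* - g_Y)/Δu.
β = (2.74 + 0.28)/1.16 = 3.02/1.16 = 2.60.

β ≈ 2.60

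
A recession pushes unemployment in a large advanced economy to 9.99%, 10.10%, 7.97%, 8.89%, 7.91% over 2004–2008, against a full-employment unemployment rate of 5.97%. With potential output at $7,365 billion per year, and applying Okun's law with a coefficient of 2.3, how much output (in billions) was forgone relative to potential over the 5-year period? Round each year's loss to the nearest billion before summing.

Year 2004: gap = -2.3 × (9.99 - 5.97) = -9.246%, loss ≈ 7365 × 9.246/100 ≈ 681.
Year 2005: gap = -2.3 × (10.1 - 5.97) = -9.499%, loss ≈ 7365 × 9.499/100 ≈ 700.
Year 2006: gap = -2.3 × (7.97 - 5.97) = -4.6%, loss ≈ 7365 × 4.6/100 ≈ 339.
Year 2007: gap = -2.3 × (8.89 - 5.97) = -6.716%, loss ≈ 7365 × 6.716/100 ≈ 495.
Year 2008: gap = -2.3 × (7.91 - 5.97) = -4.462%, loss ≈ 7365 × 4.462/100 ≈ 329.
Total lost output = 681 + 700 + 339 + 495 + 329 = 2544 billion.

$2,544 billion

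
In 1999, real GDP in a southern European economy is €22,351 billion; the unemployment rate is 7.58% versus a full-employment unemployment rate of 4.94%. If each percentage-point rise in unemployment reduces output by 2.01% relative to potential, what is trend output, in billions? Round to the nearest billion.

€23,603 billion

Unemployment gap = 7.58 - 4.94 = 2.64 points, so output gap = -2.01 × 2.64 = -5.3064%.
Since Y = Y* × (1 + gap/100), Y* = 22351/0.946936 ≈ 23603 billion.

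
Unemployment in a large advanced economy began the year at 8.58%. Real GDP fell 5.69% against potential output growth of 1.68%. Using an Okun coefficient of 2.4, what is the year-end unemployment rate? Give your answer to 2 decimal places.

11.65%

Growth-rate Okun's law: g_Y = g_Y* - β × Δu, so Δu = (g_Y* - g_Y)/β.
Δu = (1.68 + 5.69)/2.4 = 7.37/2.4 = 3.07 percentage points.
Year-end unemployment = 8.58 + 3.07 = 11.65%.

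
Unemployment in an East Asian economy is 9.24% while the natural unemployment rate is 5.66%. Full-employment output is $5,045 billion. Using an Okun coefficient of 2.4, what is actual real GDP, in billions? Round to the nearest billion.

$4,612 billion

Unemployment gap = 9.24 - 5.66 = 3.58 points, so the output gap is -2.4 × 3.58 = -8.592%.
Actual GDP = 5045 × (1 - 8.592/100) = 5045 × 0.91408 ≈ 4612 billion.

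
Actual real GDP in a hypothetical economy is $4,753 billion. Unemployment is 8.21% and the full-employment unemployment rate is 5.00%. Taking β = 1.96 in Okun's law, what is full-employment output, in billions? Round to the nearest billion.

Unemployment gap = 8.21 - 5 = 3.21 points, so output gap = -1.96 × 3.21 = -6.2916%.
Since Y = Y* × (1 + gap/100), Y* = 4753/0.937084 ≈ 5072 billion.

$5,072 billion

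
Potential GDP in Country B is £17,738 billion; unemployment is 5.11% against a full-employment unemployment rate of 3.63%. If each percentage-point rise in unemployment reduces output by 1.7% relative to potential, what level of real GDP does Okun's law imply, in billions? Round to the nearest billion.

£17,292 billion

Unemployment gap = 5.11 - 3.63 = 1.48 points, so the output gap is -1.7 × 1.48 = -2.516%.
Actual GDP = 17738 × (1 - 2.516/100) = 17738 × 0.97484 ≈ 17292 billion.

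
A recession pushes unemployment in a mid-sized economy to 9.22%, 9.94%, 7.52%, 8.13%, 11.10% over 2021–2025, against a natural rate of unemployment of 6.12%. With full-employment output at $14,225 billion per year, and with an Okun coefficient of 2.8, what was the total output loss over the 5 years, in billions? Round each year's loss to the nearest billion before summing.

$6,100 billion

Year 2021: gap = -2.8 × (9.22 - 6.12) = -8.68%, loss ≈ 14225 × 8.68/100 ≈ 1235.
Year 2022: gap = -2.8 × (9.94 - 6.12) = -10.696%, loss ≈ 14225 × 10.696/100 ≈ 1522.
Year 2023: gap = -2.8 × (7.52 - 6.12) = -3.92%, loss ≈ 14225 × 3.92/100 ≈ 558.
Year 2024: gap = -2.8 × (8.13 - 6.12) = -5.628%, loss ≈ 14225 × 5.628/100 ≈ 801.
Year 2025: gap = -2.8 × (11.1 - 6.12) = -13.944%, loss ≈ 14225 × 13.944/100 ≈ 1984.
Total lost output = 1235 + 1522 + 558 + 801 + 1984 = 6100 billion.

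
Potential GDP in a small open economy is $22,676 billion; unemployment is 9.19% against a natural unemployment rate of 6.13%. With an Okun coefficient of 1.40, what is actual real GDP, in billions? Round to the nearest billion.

$21,705 billion

Unemployment gap = 9.19 - 6.13 = 3.06 points, so the output gap is -1.4 × 3.06 = -4.284%.
Actual GDP = 22676 × (1 - 4.284/100) = 22676 × 0.95716 ≈ 21705 billion.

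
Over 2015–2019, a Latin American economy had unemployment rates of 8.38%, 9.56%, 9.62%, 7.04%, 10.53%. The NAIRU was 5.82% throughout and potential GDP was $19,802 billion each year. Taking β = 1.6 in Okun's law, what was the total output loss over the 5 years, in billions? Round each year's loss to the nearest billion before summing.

$5,079 billion

Year 2015: gap = -1.6 × (8.38 - 5.82) = -4.096%, loss ≈ 19802 × 4.096/100 ≈ 811.
Year 2016: gap = -1.6 × (9.56 - 5.82) = -5.984%, loss ≈ 19802 × 5.984/100 ≈ 1185.
Year 2017: gap = -1.6 × (9.62 - 5.82) = -6.08%, loss ≈ 19802 × 6.08/100 ≈ 1204.
Year 2018: gap = -1.6 × (7.04 - 5.82) = -1.952%, loss ≈ 19802 × 1.952/100 ≈ 387.
Year 2019: gap = -1.6 × (10.53 - 5.82) = -7.536%, loss ≈ 19802 × 7.536/100 ≈ 1492.
Total lost output = 811 + 1185 + 1204 + 387 + 1492 = 5079 billion.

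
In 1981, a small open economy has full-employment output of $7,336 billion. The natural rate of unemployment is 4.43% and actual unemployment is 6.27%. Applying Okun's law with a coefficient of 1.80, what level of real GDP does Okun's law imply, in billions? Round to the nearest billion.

$7,093 billion

Unemployment gap = 6.27 - 4.43 = 1.84 points, so the output gap is -1.8 × 1.84 = -3.312%.
Actual GDP = 7336 × (1 - 3.312/100) = 7336 × 0.96688 ≈ 7093 billion.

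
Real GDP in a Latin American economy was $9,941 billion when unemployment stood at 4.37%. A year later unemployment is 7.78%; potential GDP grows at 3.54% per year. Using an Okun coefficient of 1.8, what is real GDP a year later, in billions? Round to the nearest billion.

Δu = 7.78 - 4.37 = 3.41 points.
Okun's law (growth form): g_Y = g_Y* - β × Δu = 3.54 - 1.8 × (3.41) = 3.54 - 6.138 = -2.598%.
Real GDP in the next year = 9941 × (1 - 2.598/100) = 9941 × 0.97402 ≈ 9683 billion.

$9,683 billion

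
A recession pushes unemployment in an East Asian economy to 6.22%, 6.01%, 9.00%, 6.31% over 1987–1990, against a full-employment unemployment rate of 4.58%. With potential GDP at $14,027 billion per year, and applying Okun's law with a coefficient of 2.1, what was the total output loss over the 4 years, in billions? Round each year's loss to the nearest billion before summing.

Year 1987: gap = -2.1 × (6.22 - 4.58) = -3.444%, loss ≈ 14027 × 3.444/100 ≈ 483.
Year 1988: gap = -2.1 × (6.01 - 4.58) = -3.003%, loss ≈ 14027 × 3.003/100 ≈ 421.
Year 1989: gap = -2.1 × (9 - 4.58) = -9.282%, loss ≈ 14027 × 9.282/100 ≈ 1302.
Year 1990: gap = -2.1 × (6.31 - 4.58) = -3.633%, loss ≈ 14027 × 3.633/100 ≈ 510.
Total lost output = 483 + 421 + 1302 + 510 = 2716 billion.

$2,716 billion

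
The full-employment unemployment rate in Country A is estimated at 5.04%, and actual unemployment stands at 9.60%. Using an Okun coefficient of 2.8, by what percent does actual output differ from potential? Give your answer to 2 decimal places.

-12.77%

The unemployment gap is 9.6 - 5.04 = 4.56 percentage points.
Okun's law gives an output gap of -2.8 × 4.56 = -12.768%, i.e. 12.77% below potential.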